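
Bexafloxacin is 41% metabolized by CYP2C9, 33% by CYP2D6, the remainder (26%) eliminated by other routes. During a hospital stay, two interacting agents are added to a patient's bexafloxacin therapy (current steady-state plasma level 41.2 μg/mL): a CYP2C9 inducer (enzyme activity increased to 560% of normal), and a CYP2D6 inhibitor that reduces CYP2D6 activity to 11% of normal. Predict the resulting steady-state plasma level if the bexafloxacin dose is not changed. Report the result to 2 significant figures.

16 μg/mL

CYP2C9: 0.41 × 5.6 = 2.296
CYP2D6: 0.33 × 0.11 = 0.0363
Other: 0.26 (unchanged)
CL_new/CL_old = 2.296 + 0.0363 + 0.26 = 2.5923.
Dividing the baseline by the relative clearance: 41.2 / 2.5923 = 16 μg/mL.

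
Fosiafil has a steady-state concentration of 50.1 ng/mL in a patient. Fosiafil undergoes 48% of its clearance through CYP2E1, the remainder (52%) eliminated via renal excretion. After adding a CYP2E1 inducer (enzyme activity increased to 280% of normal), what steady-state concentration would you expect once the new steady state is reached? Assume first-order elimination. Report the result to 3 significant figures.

26.9 ng/mL

CYP2E1: 0.48 × 2.8 = 1.344
Other: 0.52 (unchanged)
CL_new/CL_old = 1.344 + 0.52 = 1.864.
New steady-state concentration = baseline ÷ relative clearance = 50.1 / 1.864 = 26.9 ng/mL.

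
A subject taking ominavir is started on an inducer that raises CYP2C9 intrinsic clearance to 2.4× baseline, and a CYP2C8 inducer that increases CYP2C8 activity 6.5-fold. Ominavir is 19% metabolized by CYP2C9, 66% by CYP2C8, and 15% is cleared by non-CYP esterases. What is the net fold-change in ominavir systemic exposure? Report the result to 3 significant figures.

0.204

The CYP2C9 pathway (19% of clearance) is boosted to 2.4× activity: 0.19 × 2.4 = 0.456.
The CYP2C8 pathway (66% of clearance) increases to 6.5× activity: 0.66 × 6.5 = 4.29.
The remaining 15% of clearance is unaffected.
New clearance relative to baseline: 0.456 + 4.29 + 0.15 = 4.896.
Because systemic exposure varies inversely with clearance, the combined effect is 1 / 4.896 = 0.204.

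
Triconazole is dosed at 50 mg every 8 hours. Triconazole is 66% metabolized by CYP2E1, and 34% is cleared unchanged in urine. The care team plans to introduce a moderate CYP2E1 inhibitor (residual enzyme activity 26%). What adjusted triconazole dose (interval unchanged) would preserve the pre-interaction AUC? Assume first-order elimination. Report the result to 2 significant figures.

26 mg

CYP2E1: 0.66 × 0.26 = 0.1716
Other: 0.34 (unchanged)
CL_new/CL_old = 0.1716 + 0.34 = 0.5116.
To maintain the same steady-state level, dose must scale with clearance: new dose = 50 × 0.5116 = 26 mg.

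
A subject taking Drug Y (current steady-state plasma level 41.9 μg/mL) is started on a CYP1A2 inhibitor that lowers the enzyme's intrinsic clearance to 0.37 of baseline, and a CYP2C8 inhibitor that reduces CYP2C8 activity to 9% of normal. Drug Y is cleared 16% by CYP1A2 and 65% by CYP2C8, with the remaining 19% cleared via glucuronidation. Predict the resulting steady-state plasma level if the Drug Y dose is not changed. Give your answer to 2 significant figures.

1.4 × 10² μg/mL

The CYP1A2 pathway (16% of clearance) is reduced to 0.37× activity: 0.16 × 0.37 = 0.0592.
The CYP2C8 pathway (65% of clearance) falls to 0.09× activity: 0.65 × 0.09 = 0.0585.
The remaining 19% of clearance is unaffected.
Relative clearance = 0.0592 + 0.0585 + 0.19 = 0.3077.
Steady-state plasma level ∝ 1/CL: new value = 41.9 / 0.3077 = 1.4 × 10² μg/mL.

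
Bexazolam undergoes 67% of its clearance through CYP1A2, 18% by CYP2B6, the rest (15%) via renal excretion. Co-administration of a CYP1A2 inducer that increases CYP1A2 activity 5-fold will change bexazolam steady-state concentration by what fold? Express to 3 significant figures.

The CYP1A2 pathway (67% of clearance) is boosted to 5× activity: 0.67 × 5 = 3.35.
CYP2B6 (18%) and the residual 15% are unaffected.
CL_new/CL_old = 3.35 + 0.18 + 0.15 = 3.68.
Steady-state concentration is inversely proportional to clearance, so the fold-change is 1 / 3.68 = 0.272.

0.272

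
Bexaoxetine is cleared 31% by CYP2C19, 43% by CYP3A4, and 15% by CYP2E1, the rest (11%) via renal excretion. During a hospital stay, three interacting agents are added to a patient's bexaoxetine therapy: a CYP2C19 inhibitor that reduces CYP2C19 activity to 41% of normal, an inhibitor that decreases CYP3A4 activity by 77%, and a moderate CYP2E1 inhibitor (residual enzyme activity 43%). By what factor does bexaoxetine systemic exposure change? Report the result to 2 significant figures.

The CYP2C19 pathway (31% of clearance) is reduced to 0.41× activity: 0.31 × 0.41 = 0.1271.
The CYP3A4 pathway (43% of clearance) is reduced to 0.23× activity: 0.43 × 0.23 = 0.0989.
The CYP2E1 pathway (15% of clearance) is reduced to 0.43× activity: 0.15 × 0.43 = 0.0645.
The remaining 11% of clearance is unaffected.
New clearance relative to baseline: 0.1271 + 0.0989 + 0.0645 + 0.11 = 0.4005.
Because systemic exposure varies inversely with clearance, the combined effect is 1 / 0.4005 = 2.5.

2.5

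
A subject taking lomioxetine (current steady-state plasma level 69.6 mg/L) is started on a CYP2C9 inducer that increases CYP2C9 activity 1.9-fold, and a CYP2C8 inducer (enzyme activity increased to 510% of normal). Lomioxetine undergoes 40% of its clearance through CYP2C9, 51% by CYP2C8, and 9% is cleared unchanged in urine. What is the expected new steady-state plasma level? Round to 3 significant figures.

20.2 mg/L

The CYP2C9 pathway (40% of clearance) is boosted to 1.9× activity: 0.4 × 1.9 = 0.76.
The CYP2C8 pathway (51% of clearance) increases to 5.1× activity: 0.51 × 5.1 = 2.601.
The remaining 9% of clearance is unaffected.
Relative clearance = 0.76 + 2.601 + 0.09 = 3.451.
New steady-state plasma level = 69.6 / 3.451 = 20.2 mg/L (concentration scales inversely with clearance).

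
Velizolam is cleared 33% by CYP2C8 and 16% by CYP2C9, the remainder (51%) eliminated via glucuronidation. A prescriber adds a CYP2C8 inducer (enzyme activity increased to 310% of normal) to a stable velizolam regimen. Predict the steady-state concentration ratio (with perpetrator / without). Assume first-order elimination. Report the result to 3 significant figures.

The CYP2C8 pathway (33% of clearance) rises to 3.1× activity: 0.33 × 3.1 = 1.023.
CYP2C9 (16%) and the residual 51% are unaffected.
CL_new/CL_old = 1.023 + 0.16 + 0.51 = 1.693.
Since steady-state concentration ∝ 1/CL, the ratio is 1 / 1.693 = 0.591.

0.591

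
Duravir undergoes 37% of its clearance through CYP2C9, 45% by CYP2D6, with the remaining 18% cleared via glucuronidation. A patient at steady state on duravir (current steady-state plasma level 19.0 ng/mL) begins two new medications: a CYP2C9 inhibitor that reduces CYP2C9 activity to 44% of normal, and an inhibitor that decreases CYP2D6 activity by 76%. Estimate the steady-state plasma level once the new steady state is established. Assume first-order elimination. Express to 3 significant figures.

42.1 ng/mL

The CYP2C9 pathway (37% of clearance) falls to 0.44× activity: 0.37 × 0.44 = 0.1628.
The CYP2D6 pathway (45% of clearance) falls to 0.24× activity: 0.45 × 0.24 = 0.108.
The remaining 18% of clearance is unaffected.
Relative clearance = 0.1628 + 0.108 + 0.18 = 0.4508.
New steady-state plasma level = 19.0 / 0.4508 = 42.1 ng/mL (concentration scales inversely with clearance).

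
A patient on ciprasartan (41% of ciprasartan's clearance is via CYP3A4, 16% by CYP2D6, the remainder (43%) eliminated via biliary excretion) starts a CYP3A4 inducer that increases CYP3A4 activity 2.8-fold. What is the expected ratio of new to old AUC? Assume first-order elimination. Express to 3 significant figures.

0.575

The CYP3A4 pathway (41% of clearance) increases to 2.8× activity: 0.41 × 2.8 = 1.148.
CYP2D6 (16%) and the residual 43% are unaffected.
Relative clearance = 1.148 + 0.16 + 0.43 = 1.738.
AUC ratio = CL_old/CL_new = 1 / 1.738 = 0.575.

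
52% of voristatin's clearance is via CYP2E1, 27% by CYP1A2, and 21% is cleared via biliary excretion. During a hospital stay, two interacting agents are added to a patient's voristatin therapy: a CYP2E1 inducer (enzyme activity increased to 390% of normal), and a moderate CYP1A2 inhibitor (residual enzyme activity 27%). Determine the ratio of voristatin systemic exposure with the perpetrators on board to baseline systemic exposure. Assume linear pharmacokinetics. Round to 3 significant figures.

0.433

The CYP2E1 pathway (52% of clearance) is boosted to 3.9× activity: 0.52 × 3.9 = 2.028.
The CYP1A2 pathway (27% of clearance) drops to 0.27× activity: 0.27 × 0.27 = 0.0729.
Non-CYP routes (21%) are unchanged.
Relative clearance = 2.028 + 0.0729 + 0.21 = 2.3109.
Because systemic exposure varies inversely with clearance, the combined effect is 1 / 2.3109 = 0.433.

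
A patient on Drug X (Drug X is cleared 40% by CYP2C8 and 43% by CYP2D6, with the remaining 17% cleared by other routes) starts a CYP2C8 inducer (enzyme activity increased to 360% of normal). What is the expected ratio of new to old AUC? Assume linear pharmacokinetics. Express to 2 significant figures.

CYP2C8: 0.4 × 3.6 = 1.44
CYP2D6: 0.43 (unchanged)
Other: 0.17 (unchanged)
Relative clearance = 1.44 + 0.43 + 0.17 = 2.04.
Since AUC ∝ 1/CL, the ratio is 1 / 2.04 = 0.49.

0.49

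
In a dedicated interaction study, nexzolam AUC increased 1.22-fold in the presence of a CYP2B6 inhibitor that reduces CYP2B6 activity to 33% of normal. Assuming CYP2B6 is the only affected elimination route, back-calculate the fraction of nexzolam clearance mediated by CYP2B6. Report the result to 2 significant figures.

0.27

CL'/CL = 1 / 1.22 = 0.8197
0.33·fm + (1 − fm) = 0.8197
fm = (0.8197 − 1) / (0.33 − 1) = 0.27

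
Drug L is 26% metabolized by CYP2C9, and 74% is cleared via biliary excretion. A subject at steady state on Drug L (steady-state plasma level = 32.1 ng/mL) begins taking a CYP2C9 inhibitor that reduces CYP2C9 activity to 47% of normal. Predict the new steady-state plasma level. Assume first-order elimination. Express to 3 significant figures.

37.2 ng/mL

The CYP2C9 pathway (26% of clearance) is reduced to 0.47× activity: 0.26 × 0.47 = 0.1222.
The remaining 74% of clearance is unaffected.
New clearance relative to baseline: 0.1222 + 0.74 = 0.8622.
New steady-state plasma level = baseline ÷ relative clearance = 32.1 / 0.8622 = 37.2 ng/mL.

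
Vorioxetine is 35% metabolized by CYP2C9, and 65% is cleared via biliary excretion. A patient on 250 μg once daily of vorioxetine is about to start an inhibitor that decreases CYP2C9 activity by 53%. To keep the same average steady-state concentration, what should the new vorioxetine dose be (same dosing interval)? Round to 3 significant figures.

CYP2C9: 0.35 × 0.47 = 0.1645
Other: 0.65 (unchanged)
CL_new/CL_old = 0.1645 + 0.65 = 0.8145.
Css,avg = (dose rate)/CL, so holding Css fixed requires dose ∝ CL: 250 × 0.8145 = 204 μg.

204 μg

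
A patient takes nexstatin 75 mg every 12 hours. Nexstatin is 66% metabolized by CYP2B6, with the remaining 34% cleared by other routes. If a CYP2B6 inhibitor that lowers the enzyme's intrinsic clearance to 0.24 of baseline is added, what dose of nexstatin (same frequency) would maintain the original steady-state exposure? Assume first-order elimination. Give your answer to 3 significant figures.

The CYP2B6 pathway (66% of clearance) drops to 0.24× activity: 0.66 × 0.24 = 0.1584.
Non-CYP routes (34%) are unchanged.
Relative clearance = 0.1584 + 0.34 = 0.4984.
To maintain the same steady-state level, dose must scale with clearance: new dose = 75 × 0.4984 = 37.4 mg.

37.4 mg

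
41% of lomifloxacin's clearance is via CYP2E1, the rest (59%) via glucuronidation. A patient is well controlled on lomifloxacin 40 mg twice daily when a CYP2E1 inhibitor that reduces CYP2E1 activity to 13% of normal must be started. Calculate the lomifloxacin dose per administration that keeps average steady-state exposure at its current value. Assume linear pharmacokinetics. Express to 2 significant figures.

CYP2E1: 0.41 × 0.13 = 0.0533
Other: 0.59 (unchanged)
CL_new/CL_old = 0.0533 + 0.59 = 0.6433.
Css,avg = (dose rate)/CL, so holding Css fixed requires dose ∝ CL: 40 × 0.6433 = 26 mg.

26 mg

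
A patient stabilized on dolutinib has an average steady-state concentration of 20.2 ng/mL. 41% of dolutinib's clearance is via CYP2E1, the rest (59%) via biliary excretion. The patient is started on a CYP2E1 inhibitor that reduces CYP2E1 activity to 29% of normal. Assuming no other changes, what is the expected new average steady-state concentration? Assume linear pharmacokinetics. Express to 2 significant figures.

28 ng/mL

The CYP2E1 pathway (41% of clearance) drops to 0.29× activity: 0.41 × 0.29 = 0.1189.
Non-CYP routes (59%) are unchanged.
CL_new/CL_old = 0.1189 + 0.59 = 0.7089.
New average steady-state concentration = baseline ÷ relative clearance = 20.2 / 0.7089 = 28 ng/mL.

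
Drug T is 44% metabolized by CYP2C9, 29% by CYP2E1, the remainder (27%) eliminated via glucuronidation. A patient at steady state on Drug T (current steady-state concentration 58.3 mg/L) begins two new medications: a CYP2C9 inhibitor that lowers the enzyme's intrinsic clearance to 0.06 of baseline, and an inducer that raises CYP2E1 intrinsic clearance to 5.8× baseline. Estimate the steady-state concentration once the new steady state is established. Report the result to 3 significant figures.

29.5 mg/L

CYP2C9: 0.44 × 0.06 = 0.0264
CYP2E1: 0.29 × 5.8 = 1.682
Other: 0.27 (unchanged)
New clearance relative to baseline: 0.0264 + 1.682 + 0.27 = 1.9784.
Dividing the baseline by the relative clearance: 58.3 / 1.9784 = 29.5 mg/L.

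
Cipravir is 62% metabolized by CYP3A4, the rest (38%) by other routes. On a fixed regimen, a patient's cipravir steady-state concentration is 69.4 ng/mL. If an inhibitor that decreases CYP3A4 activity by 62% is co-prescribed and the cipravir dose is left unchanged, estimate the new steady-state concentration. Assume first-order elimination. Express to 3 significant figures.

113 ng/mL

The CYP3A4 pathway (62% of clearance) is reduced to 0.38× activity: 0.62 × 0.38 = 0.2356.
Non-CYP routes (38%) are unchanged.
CL_new/CL_old = 0.2356 + 0.38 = 0.6156.
New steady-state concentration = baseline ÷ relative clearance = 69.4 / 0.6156 = 113 ng/mL.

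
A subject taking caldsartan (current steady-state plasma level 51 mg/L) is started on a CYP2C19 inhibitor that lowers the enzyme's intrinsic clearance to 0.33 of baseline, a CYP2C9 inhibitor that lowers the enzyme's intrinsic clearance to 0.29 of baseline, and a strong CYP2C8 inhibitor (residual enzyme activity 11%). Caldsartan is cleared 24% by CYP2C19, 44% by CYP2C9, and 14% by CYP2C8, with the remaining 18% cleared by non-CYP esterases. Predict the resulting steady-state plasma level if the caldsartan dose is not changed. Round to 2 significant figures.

1.3 × 10² mg/L

The CYP2C19 pathway (24% of clearance) is reduced to 0.33× activity: 0.24 × 0.33 = 0.0792.
The CYP2C9 pathway (44% of clearance) falls to 0.29× activity: 0.44 × 0.29 = 0.1276.
The CYP2C8 pathway (14% of clearance) drops to 0.11× activity: 0.14 × 0.11 = 0.0154.
The remaining 18% of clearance is unaffected.
New clearance relative to baseline: 0.0792 + 0.1276 + 0.0154 + 0.18 = 0.4022.
Dividing the baseline by the relative clearance: 51 / 0.4022 = 1.3 × 10² mg/L.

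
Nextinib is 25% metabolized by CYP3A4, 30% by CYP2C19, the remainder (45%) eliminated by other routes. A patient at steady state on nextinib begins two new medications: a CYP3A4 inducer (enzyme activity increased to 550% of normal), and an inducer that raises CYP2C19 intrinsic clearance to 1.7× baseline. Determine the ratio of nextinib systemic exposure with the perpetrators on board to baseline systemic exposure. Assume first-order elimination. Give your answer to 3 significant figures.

The CYP3A4 pathway (25% of clearance) is boosted to 5.5× activity: 0.25 × 5.5 = 1.375.
The CYP2C19 pathway (30% of clearance) increases to 1.7× activity: 0.3 × 1.7 = 0.51.
Non-CYP routes (45%) are unchanged.
Relative clearance = 1.375 + 0.51 + 0.45 = 2.335.
Net systemic exposure ratio = 1 / 2.335 = 0.428.

0.428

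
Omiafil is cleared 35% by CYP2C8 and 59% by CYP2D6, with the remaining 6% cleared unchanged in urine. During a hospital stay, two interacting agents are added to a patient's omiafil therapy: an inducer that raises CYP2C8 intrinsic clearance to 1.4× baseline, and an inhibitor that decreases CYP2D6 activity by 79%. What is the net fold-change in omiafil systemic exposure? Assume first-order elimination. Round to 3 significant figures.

CYP2C8: 0.35 × 1.4 = 0.49
CYP2D6: 0.59 × 0.21 = 0.1239
Other: 0.06 (unchanged)
CL_new/CL_old = 0.49 + 0.1239 + 0.06 = 0.6739.
Because systemic exposure varies inversely with clearance, the combined effect is 1 / 0.6739 = 1.48.

1.48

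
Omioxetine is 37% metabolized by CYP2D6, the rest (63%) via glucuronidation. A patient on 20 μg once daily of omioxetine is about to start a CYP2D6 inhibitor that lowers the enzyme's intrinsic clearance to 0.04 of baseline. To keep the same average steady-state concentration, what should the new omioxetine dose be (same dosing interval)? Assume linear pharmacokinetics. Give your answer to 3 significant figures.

The CYP2D6 pathway (37% of clearance) is reduced to 0.04× activity: 0.37 × 0.04 = 0.0148.
The remaining 63% of clearance is unaffected.
CL_new/CL_old = 0.0148 + 0.63 = 0.6448.
Exposure is unchanged when dose changes in proportion to clearance. New dose = 20 μg × 0.6448 = 12.9 μg.

12.9 μg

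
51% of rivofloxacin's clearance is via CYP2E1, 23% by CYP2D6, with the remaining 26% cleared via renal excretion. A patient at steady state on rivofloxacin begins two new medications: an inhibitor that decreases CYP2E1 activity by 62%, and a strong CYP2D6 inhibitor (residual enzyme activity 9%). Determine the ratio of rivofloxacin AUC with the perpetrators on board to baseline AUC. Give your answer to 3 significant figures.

2.11

The CYP2E1 pathway (51% of clearance) is reduced to 0.38× activity: 0.51 × 0.38 = 0.1938.
The CYP2D6 pathway (23% of clearance) falls to 0.09× activity: 0.23 × 0.09 = 0.0207.
The remaining 26% of clearance is unaffected.
CL_new/CL_old = 0.1938 + 0.0207 + 0.26 = 0.4745.
AUC ∝ 1/CL: fold-change = 1 / 0.4745 = 2.11.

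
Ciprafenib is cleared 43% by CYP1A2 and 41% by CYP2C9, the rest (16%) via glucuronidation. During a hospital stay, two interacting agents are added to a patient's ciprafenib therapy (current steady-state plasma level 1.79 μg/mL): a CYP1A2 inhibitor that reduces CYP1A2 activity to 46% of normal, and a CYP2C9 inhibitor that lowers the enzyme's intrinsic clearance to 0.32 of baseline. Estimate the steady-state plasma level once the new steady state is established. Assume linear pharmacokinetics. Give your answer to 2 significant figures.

CYP1A2: 0.43 × 0.46 = 0.1978
CYP2C9: 0.41 × 0.32 = 0.1312
Other: 0.16 (unchanged)
CL_new/CL_old = 0.1978 + 0.1312 + 0.16 = 0.489.
Steady-state plasma level ∝ 1/CL: new value = 1.79 / 0.489 = 3.7 μg/mL.

3.7 μg/mL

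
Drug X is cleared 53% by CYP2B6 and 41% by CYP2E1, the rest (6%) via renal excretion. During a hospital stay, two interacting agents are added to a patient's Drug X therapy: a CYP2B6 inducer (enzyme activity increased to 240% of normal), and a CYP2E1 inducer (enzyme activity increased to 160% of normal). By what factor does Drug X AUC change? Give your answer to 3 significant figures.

0.503

The CYP2B6 pathway (53% of clearance) increases to 2.4× activity: 0.53 × 2.4 = 1.272.
The CYP2E1 pathway (41% of clearance) rises to 1.6× activity: 0.41 × 1.6 = 0.656.
Non-CYP routes (6%) are unchanged.
Relative clearance = 1.272 + 0.656 + 0.06 = 1.988.
Net AUC ratio = 1 / 1.988 = 0.503.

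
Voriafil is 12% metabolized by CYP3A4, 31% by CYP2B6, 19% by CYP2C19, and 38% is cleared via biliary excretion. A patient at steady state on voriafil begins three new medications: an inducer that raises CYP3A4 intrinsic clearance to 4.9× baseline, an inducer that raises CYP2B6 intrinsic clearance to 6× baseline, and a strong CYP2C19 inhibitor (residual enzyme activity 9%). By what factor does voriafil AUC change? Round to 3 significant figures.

0.351

The CYP3A4 pathway (12% of clearance) is boosted to 4.9× activity: 0.12 × 4.9 = 0.588.
The CYP2B6 pathway (31% of clearance) rises to 6× activity: 0.31 × 6 = 1.86.
The CYP2C19 pathway (19% of clearance) is reduced to 0.09× activity: 0.19 × 0.09 = 0.0171.
Non-CYP routes (38%) are unchanged.
CL_new/CL_old = 0.588 + 1.86 + 0.0171 + 0.38 = 2.8451.
Because AUC varies inversely with clearance, the combined effect is 1 / 2.8451 = 0.351.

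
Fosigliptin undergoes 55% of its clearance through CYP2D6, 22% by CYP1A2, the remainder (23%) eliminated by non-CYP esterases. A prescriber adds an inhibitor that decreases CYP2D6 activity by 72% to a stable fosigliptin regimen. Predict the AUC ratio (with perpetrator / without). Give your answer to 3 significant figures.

The CYP2D6 pathway (55% of clearance) falls to 0.28× activity: 0.55 × 0.28 = 0.154.
CYP1A2 (22%) and the residual 23% are unaffected.
CL_new/CL_old = 0.154 + 0.22 + 0.23 = 0.604.
AUC is inversely proportional to clearance, so the fold-change is 1 / 0.604 = 1.66.

1.66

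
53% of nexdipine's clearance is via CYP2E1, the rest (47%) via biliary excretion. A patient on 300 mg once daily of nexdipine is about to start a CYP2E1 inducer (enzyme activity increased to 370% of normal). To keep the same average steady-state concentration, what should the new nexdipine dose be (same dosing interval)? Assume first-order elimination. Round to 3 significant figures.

729 mg

CYP2E1: 0.53 × 3.7 = 1.961
Other: 0.47 (unchanged)
New clearance relative to baseline: 1.961 + 0.47 = 2.431.
To maintain the same steady-state level, dose must scale with clearance: new dose = 300 × 2.431 = 729 mg.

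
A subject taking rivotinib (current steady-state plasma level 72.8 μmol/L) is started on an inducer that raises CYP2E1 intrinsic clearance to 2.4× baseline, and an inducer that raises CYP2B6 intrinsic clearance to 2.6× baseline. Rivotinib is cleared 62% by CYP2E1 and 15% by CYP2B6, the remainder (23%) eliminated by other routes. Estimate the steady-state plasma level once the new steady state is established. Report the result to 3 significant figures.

34.5 μmol/L

The CYP2E1 pathway (62% of clearance) is boosted to 2.4× activity: 0.62 × 2.4 = 1.488.
The CYP2B6 pathway (15% of clearance) rises to 2.6× activity: 0.15 × 2.6 = 0.39.
The remaining 23% of clearance is unaffected.
CL_new/CL_old = 1.488 + 0.39 + 0.23 = 2.108.
New steady-state plasma level = 72.8 / 2.108 = 34.5 μmol/L (concentration scales inversely with clearance).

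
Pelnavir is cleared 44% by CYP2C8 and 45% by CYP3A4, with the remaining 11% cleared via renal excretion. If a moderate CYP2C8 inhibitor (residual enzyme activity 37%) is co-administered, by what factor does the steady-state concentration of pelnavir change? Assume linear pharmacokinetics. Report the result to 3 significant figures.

The CYP2C8 pathway (44% of clearance) drops to 0.37× activity: 0.44 × 0.37 = 0.1628.
CYP3A4 (45%) and the residual 11% are unaffected.
Relative clearance = 0.1628 + 0.45 + 0.11 = 0.7228.
Steady-state concentration is inversely proportional to clearance, so the fold-change is 1 / 0.7228 = 1.38.

1.38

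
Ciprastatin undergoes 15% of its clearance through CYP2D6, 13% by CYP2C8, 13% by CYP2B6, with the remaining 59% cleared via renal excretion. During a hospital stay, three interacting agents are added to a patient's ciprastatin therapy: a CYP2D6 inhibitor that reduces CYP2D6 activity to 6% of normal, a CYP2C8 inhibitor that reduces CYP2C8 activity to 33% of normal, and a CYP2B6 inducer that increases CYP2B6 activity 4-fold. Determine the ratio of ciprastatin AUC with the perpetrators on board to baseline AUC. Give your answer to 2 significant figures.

0.86

The CYP2D6 pathway (15% of clearance) falls to 0.06× activity: 0.15 × 0.06 = 0.009.
The CYP2C8 pathway (13% of clearance) falls to 0.33× activity: 0.13 × 0.33 = 0.0429.
The CYP2B6 pathway (13% of clearance) is boosted to 4× activity: 0.13 × 4 = 0.52.
The remaining 59% of clearance is unaffected.
New clearance relative to baseline: 0.009 + 0.0429 + 0.52 + 0.59 = 1.1619.
Net AUC ratio = 1 / 1.1619 = 0.86.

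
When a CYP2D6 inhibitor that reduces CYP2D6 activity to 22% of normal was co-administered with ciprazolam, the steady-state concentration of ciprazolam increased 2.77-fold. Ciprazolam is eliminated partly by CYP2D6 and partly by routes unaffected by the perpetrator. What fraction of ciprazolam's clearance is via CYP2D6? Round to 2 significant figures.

Call the CYP2D6 fraction fm. After the interaction, CL_new/CL_old = fm × 0.22 + (1 − fm).
Steady-state concentration ratio = 1 / (new CL fraction), so new CL fraction = 1 / 2.77 = 0.361.
fm × 0.22 + 1 − fm = 0.361  ⇒  fm × (0.22 − 1) = −0.639  ⇒  fm = 0.82.

0.82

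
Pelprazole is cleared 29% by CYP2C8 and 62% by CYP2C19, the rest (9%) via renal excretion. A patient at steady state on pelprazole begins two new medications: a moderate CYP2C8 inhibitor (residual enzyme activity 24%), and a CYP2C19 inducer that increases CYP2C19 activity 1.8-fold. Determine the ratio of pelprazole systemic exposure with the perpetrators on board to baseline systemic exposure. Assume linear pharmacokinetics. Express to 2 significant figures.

0.78

The CYP2C8 pathway (29% of clearance) falls to 0.24× activity: 0.29 × 0.24 = 0.0696.
The CYP2C19 pathway (62% of clearance) increases to 1.8× activity: 0.62 × 1.8 = 1.116.
The remaining 9% of clearance is unaffected.
New clearance relative to baseline: 0.0696 + 1.116 + 0.09 = 1.2756.
Systemic exposure ∝ 1/CL: fold-change = 1 / 1.2756 = 0.78.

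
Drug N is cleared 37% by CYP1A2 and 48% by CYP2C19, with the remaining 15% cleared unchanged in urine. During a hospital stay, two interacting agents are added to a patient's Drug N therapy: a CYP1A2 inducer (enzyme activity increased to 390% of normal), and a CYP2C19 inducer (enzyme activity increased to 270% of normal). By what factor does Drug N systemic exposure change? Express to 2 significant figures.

0.35

CYP1A2: 0.37 × 3.9 = 1.443
CYP2C19: 0.48 × 2.7 = 1.296
Other: 0.15 (unchanged)
Relative clearance = 1.443 + 1.296 + 0.15 = 2.889.
Systemic exposure ∝ 1/CL: fold-change = 1 / 2.889 = 0.35.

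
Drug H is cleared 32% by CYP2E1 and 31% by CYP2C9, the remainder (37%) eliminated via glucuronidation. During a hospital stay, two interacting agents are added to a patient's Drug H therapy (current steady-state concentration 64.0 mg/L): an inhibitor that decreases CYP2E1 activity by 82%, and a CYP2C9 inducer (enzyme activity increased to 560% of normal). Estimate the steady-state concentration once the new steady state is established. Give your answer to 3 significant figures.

29.6 mg/L

The CYP2E1 pathway (32% of clearance) falls to 0.18× activity: 0.32 × 0.18 = 0.0576.
The CYP2C9 pathway (31% of clearance) is boosted to 5.6× activity: 0.31 × 5.6 = 1.736.
The remaining 37% of clearance is unaffected.
CL_new/CL_old = 0.0576 + 1.736 + 0.37 = 2.1636.
Steady-state concentration ∝ 1/CL: new value = 64.0 / 2.1636 = 29.6 mg/L.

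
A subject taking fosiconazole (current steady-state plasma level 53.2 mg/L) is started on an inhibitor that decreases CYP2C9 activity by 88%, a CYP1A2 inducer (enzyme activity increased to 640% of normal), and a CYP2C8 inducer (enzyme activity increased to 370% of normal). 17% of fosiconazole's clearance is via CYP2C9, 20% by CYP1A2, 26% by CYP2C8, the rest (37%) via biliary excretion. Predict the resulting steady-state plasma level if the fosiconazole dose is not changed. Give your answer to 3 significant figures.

20.2 mg/L

The CYP2C9 pathway (17% of clearance) falls to 0.12× activity: 0.17 × 0.12 = 0.0204.
The CYP1A2 pathway (20% of clearance) is boosted to 6.4× activity: 0.2 × 6.4 = 1.28.
The CYP2C8 pathway (26% of clearance) rises to 3.7× activity: 0.26 × 3.7 = 0.962.
Non-CYP routes (37%) are unchanged.
New clearance relative to baseline: 0.0204 + 1.28 + 0.962 + 0.37 = 2.6324.
Steady-state plasma level ∝ 1/CL: new value = 53.2 / 2.6324 = 20.2 mg/L.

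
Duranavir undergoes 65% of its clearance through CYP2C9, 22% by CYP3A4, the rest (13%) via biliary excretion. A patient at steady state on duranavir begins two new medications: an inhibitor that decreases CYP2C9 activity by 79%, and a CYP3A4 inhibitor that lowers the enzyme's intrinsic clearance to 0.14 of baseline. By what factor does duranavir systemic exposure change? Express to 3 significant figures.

The CYP2C9 pathway (65% of clearance) falls to 0.21× activity: 0.65 × 0.21 = 0.1365.
The CYP3A4 pathway (22% of clearance) drops to 0.14× activity: 0.22 × 0.14 = 0.0308.
Non-CYP routes (13%) are unchanged.
New clearance relative to baseline: 0.1365 + 0.0308 + 0.13 = 0.2973.
Net systemic exposure ratio = 1 / 0.2973 = 3.36.

3.36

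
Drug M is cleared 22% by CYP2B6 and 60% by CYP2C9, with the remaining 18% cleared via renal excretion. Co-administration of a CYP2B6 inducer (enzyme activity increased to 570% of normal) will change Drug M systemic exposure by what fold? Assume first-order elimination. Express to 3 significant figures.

0.492

The CYP2B6 pathway (22% of clearance) rises to 5.7× activity: 0.22 × 5.7 = 1.254.
CYP2C9 (60%) and the residual 18% are unaffected.
Relative clearance = 1.254 + 0.6 + 0.18 = 2.034.
Since systemic exposure ∝ 1/CL, the ratio is 1 / 2.034 = 0.492.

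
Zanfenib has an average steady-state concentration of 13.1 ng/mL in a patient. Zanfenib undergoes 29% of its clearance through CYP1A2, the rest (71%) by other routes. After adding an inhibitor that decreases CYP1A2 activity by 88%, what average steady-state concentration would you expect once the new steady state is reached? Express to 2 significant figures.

The CYP1A2 pathway (29% of clearance) is reduced to 0.12× activity: 0.29 × 0.12 = 0.0348.
The remaining 71% of clearance is unaffected.
Relative clearance = 0.0348 + 0.71 = 0.7448.
New average steady-state concentration = baseline ÷ relative clearance = 13.1 / 0.7448 = 18 ng/mL.

18 ng/mL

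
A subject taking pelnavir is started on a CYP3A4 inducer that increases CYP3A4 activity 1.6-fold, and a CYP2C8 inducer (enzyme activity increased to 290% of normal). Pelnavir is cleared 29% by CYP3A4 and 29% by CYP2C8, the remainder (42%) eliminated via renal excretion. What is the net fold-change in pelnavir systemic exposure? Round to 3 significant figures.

The CYP3A4 pathway (29% of clearance) increases to 1.6× activity: 0.29 × 1.6 = 0.464.
The CYP2C8 pathway (29% of clearance) is boosted to 2.9× activity: 0.29 × 2.9 = 0.841.
The remaining 42% of clearance is unaffected.
New clearance relative to baseline: 0.464 + 0.841 + 0.42 = 1.725.
Because systemic exposure varies inversely with clearance, the combined effect is 1 / 1.725 = 0.580.

0.580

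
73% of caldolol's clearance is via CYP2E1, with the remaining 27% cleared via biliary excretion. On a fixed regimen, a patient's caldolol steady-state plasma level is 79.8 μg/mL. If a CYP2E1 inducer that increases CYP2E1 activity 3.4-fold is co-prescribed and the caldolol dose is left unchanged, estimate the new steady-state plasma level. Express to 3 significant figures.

29.0 μg/mL

The CYP2E1 pathway (73% of clearance) increases to 3.4× activity: 0.73 × 3.4 = 2.482.
The remaining 27% of clearance is unaffected.
New clearance relative to baseline: 2.482 + 0.27 = 2.752.
With dosing unchanged, steady-state plasma level scales as 1/CL: 79.8 / 2.752 = 29.0 μg/mL.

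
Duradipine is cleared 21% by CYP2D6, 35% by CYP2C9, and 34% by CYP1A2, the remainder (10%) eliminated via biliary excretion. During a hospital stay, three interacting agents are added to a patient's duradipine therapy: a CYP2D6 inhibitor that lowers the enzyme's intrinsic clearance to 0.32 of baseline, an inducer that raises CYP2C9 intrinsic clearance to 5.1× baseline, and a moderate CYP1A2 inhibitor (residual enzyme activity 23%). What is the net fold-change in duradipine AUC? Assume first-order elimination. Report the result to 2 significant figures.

0.49

The CYP2D6 pathway (21% of clearance) falls to 0.32× activity: 0.21 × 0.32 = 0.0672.
The CYP2C9 pathway (35% of clearance) increases to 5.1× activity: 0.35 × 5.1 = 1.785.
The CYP1A2 pathway (34% of clearance) drops to 0.23× activity: 0.34 × 0.23 = 0.0782.
Non-CYP routes (10%) are unchanged.
Relative clearance = 0.0672 + 1.785 + 0.0782 + 0.1 = 2.0304.
Because AUC varies inversely with clearance, the combined effect is 1 / 2.0304 = 0.49.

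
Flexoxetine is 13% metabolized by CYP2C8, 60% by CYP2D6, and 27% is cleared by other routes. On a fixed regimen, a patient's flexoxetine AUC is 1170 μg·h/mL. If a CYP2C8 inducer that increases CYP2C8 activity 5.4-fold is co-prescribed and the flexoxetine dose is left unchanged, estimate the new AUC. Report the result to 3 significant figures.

744 μg·h/mL

The CYP2C8 pathway (13% of clearance) rises to 5.4× activity: 0.13 × 5.4 = 0.702.
CYP2D6 (60%) and the residual 27% are unaffected.
Relative clearance = 0.702 + 0.6 + 0.27 = 1.572.
With dosing unchanged, AUC scales as 1/CL: 1170 / 1.572 = 744 μg·h/mL.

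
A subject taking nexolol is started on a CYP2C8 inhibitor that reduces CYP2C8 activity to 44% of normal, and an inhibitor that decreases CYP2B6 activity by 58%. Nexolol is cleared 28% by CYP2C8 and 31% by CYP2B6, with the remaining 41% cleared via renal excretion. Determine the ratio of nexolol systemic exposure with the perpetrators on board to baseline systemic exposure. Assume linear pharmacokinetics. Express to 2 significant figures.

The CYP2C8 pathway (28% of clearance) falls to 0.44× activity: 0.28 × 0.44 = 0.1232.
The CYP2B6 pathway (31% of clearance) drops to 0.42× activity: 0.31 × 0.42 = 0.1302.
Non-CYP routes (41%) are unchanged.
New clearance relative to baseline: 0.1232 + 0.1302 + 0.41 = 0.6634.
Net systemic exposure ratio = 1 / 0.6634 = 1.5.

1.5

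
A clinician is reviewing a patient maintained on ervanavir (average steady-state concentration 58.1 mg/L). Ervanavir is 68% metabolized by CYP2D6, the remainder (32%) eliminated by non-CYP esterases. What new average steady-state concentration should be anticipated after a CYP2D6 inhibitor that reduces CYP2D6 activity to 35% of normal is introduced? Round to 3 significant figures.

104 mg/L

The CYP2D6 pathway (68% of clearance) is reduced to 0.35× activity: 0.68 × 0.35 = 0.238.
Non-CYP routes (32%) are unchanged.
Relative clearance = 0.238 + 0.32 = 0.558.
With dosing unchanged, average steady-state concentration scales as 1/CL: 58.1 / 0.558 = 104 mg/L.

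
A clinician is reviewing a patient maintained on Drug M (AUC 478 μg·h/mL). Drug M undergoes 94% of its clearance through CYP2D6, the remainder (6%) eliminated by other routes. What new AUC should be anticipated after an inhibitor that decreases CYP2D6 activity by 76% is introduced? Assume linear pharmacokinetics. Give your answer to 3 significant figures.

CYP2D6: 0.94 × 0.24 = 0.2256
Other: 0.06 (unchanged)
Relative clearance = 0.2256 + 0.06 = 0.2856.
AUC ∝ 1/CL, so new value = 478 / 0.2856 = 1.67 × 10³ μg·h/mL.

1.67 × 10³ μg·h/mL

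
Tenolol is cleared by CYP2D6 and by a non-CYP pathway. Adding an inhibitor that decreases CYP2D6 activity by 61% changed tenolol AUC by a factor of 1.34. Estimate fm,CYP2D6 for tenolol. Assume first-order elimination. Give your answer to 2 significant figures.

0.42

CL'/CL = 1 / 1.34 = 0.7463
0.39·fm + (1 − fm) = 0.7463
fm = (0.7463 − 1) / (0.39 − 1) = 0.42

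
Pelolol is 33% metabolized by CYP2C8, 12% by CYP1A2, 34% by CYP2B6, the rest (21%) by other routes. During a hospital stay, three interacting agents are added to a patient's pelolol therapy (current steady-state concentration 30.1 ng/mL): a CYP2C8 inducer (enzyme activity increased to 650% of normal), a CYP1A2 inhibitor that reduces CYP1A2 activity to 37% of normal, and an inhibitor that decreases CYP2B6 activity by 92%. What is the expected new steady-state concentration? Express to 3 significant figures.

12.4 ng/mL

The CYP2C8 pathway (33% of clearance) is boosted to 6.5× activity: 0.33 × 6.5 = 2.145.
The CYP1A2 pathway (12% of clearance) is reduced to 0.37× activity: 0.12 × 0.37 = 0.0444.
The CYP2B6 pathway (34% of clearance) drops to 0.08× activity: 0.34 × 0.08 = 0.0272.
Non-CYP routes (21%) are unchanged.
Relative clearance = 2.145 + 0.0444 + 0.0272 + 0.21 = 2.4266.
Dividing the baseline by the relative clearance: 30.1 / 2.4266 = 12.4 ng/mL.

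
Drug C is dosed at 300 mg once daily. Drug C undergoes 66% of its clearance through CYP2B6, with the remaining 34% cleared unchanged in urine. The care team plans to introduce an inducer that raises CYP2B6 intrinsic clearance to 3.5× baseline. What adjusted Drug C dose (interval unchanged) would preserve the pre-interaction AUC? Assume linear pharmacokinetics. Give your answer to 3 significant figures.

795 mg

The CYP2B6 pathway (66% of clearance) increases to 3.5× activity: 0.66 × 3.5 = 2.31.
Non-CYP routes (34%) are unchanged.
CL_new/CL_old = 2.31 + 0.34 = 2.65.
To maintain the same steady-state level, dose must scale with clearance: new dose = 300 × 2.65 = 795 mg.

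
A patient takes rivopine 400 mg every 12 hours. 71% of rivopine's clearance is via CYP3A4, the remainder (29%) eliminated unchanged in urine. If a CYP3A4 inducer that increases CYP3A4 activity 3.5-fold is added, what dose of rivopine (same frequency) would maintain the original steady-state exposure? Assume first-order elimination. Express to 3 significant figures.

The CYP3A4 pathway (71% of clearance) increases to 3.5× activity: 0.71 × 3.5 = 2.485.
The remaining 29% of clearance is unaffected.
Relative clearance = 2.485 + 0.29 = 2.775.
Exposure is unchanged when dose changes in proportion to clearance. New dose = 400 mg × 2.775 = 1.11 × 10³ mg.

1.11 × 10³ mg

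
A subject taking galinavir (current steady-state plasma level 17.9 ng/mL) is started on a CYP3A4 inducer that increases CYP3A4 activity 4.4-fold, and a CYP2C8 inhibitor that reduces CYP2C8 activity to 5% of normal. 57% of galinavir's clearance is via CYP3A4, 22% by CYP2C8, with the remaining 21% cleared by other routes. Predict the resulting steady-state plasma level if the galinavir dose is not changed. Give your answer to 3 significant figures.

The CYP3A4 pathway (57% of clearance) increases to 4.4× activity: 0.57 × 4.4 = 2.508.
The CYP2C8 pathway (22% of clearance) is reduced to 0.05× activity: 0.22 × 0.05 = 0.011.
Non-CYP routes (21%) are unchanged.
New clearance relative to baseline: 2.508 + 0.011 + 0.21 = 2.729.
Dividing the baseline by the relative clearance: 17.9 / 2.729 = 6.56 ng/mL.

6.56 ng/mL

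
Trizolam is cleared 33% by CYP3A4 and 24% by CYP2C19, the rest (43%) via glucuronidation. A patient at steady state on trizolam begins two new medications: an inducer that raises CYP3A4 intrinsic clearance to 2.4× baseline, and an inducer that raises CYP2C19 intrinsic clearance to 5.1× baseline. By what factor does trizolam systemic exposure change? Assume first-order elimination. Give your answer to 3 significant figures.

The CYP3A4 pathway (33% of clearance) is boosted to 2.4× activity: 0.33 × 2.4 = 0.792.
The CYP2C19 pathway (24% of clearance) rises to 5.1× activity: 0.24 × 5.1 = 1.224.
The remaining 43% of clearance is unaffected.
New clearance relative to baseline: 0.792 + 1.224 + 0.43 = 2.446.
Systemic exposure ∝ 1/CL: fold-change = 1 / 2.446 = 0.409.

0.409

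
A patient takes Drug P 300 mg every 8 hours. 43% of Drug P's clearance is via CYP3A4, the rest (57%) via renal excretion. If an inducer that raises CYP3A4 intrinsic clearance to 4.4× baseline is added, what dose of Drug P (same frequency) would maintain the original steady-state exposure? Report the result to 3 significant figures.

739 mg

CYP3A4: 0.43 × 4.4 = 1.892
Other: 0.57 (unchanged)
Relative clearance = 1.892 + 0.57 = 2.462.
To maintain the same steady-state level, dose must scale with clearance: new dose = 300 × 2.462 = 739 mg.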